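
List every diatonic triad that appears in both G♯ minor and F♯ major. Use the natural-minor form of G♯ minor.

Triads in G♯ minor (natural minor): G♯m (i), A♯dim (ii°), B (III), C♯m (iv), D♯m (v), E (VI), F♯ (VII).
Triads in F♯ major: F♯ (I), G♯m (ii), A♯m (iii), B (IV), C♯ (V), D♯m (vi), E♯dim (vii°).
Shared triads with their functions: G♯m (i in G♯ minor, ii in F♯ major); B (III in G♯ minor, IV in F♯ major); D♯m (v in G♯ minor, vi in F♯ major); F♯ (VII in G♯ minor, I in F♯ major).

G♯m, B, D♯m, F♯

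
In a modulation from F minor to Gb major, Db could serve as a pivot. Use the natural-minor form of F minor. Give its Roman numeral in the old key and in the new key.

The scale of F minor (natural minor) is F G Ab Bb C Db Eb; Db is degree 6, and the triad built there (Db-F-Ab) is major, so it is VI.
The scale of Gb major is Gb Ab Bb Cb Db Eb F; Db is degree 5, and the triad built there (Db-F-Ab) is major, so it is V.

VI in F minor; V in Gb major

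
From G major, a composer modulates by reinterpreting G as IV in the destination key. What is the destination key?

D major

The numeral IV denotes a major triad on scale degree 4. With G on degree 4, the tonic of the new key is D.
Degree 4 carries a major triad in major keys, so the destination is D major.
Check: the diatonic triads of D major are D (I), Em (ii), F#m (iii), G (IV), A (V), Bm (vi), C#dim (vii°) — G is indeed IV.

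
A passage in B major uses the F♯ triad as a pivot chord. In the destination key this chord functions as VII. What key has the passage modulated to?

G♯ minor

The numeral VII denotes a major triad on scale degree 7. With F♯ on degree 7, the tonic of the new key is G♯.
Degree 7 carries a major triad in natural-minor keys, so the destination is G♯ minor.
Check: the diatonic triads of G♯ minor (natural minor) are G♯m (i), A♯dim (ii°), B (III), C♯m (iv), D♯m (v), E (VI), F♯ (VII) — F♯ is indeed VII.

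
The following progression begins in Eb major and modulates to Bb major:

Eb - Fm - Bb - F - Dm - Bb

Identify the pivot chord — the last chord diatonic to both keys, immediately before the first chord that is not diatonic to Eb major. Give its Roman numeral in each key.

Chords diatonic to Eb major: Eb, Fm, Gm, Ab, Bb, Cm, Ddim.
Reading the progression, the first chord not in that set is F, so the modulation leaves Eb major there.
The chord immediately before F is Bb, which is diatonic to both keys: V in Eb major and I in Bb major.

Bb — V in Eb major, I in Bb major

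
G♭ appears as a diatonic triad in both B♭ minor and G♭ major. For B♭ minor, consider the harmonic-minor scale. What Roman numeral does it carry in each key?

The scale of B♭ minor (harmonic minor) is B♭ C D♭ E♭ F G♭ A; G♭ is degree 6, and the triad built there (G♭-B♭-D♭) is major, so it is VI.
The scale of G♭ major is G♭ A♭ B♭ C♭ D♭ E♭ F; G♭ is degree 1, and the triad built there (G♭-B♭-D♭) is major, so it is I.

VI in B♭ minor; I in G♭ major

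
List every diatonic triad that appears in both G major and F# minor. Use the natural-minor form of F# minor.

Triads in G major: G (I), Am (ii), Bm (iii), C (IV), D (V), Em (vi), F#dim (vii°).
Triads in F# minor (natural minor): F#m (i), G#dim (ii°), A (III), Bm (iv), C#m (v), D (VI), E (VII).
Shared triads with their functions: Bm (iii in G major, iv in F# minor); D (V in G major, VI in F# minor).

Bm, D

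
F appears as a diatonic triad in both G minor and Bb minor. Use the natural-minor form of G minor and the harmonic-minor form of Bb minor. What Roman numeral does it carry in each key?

VII in G minor; V in Bb minor

The scale of G minor (natural minor) is G A Bb C D Eb F; F is degree 7, and the triad built there (F-A-C) is major, so it is VII.
The scale of Bb minor (harmonic minor) is Bb C Db Eb F Gb A; F is degree 5, and the triad built there (F-A-C) is major, so it is V.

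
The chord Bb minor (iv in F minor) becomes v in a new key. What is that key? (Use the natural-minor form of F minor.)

The numeral v denotes a minor triad on scale degree 5. With Bb on degree 5, the tonic of the new key is Eb.
Degree 5 carries a minor triad in natural-minor keys, so the destination is Eb minor.
Check: the diatonic triads of Eb minor (natural minor) are Ebm (i), Fdim (ii°), Gb (III), Abm (iv), Bbm (v), Cb (VI), Db (VII) — Bb minor is indeed v.

Eb minor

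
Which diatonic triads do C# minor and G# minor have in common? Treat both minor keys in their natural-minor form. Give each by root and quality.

Triads in C# minor (natural minor): C# minor (i), D# diminished (ii°), E major (III), F# minor (iv), G# minor (v), A major (VI), B major (VII).
Triads in G# minor (natural minor): G# minor (i), A# diminished (ii°), B major (III), C# minor (iv), D# minor (v), E major (VI), F# major (VII).
Shared triads with their functions: C# minor (i in C# minor, iv in G# minor); E major (III in C# minor, VI in G# minor); G# minor (v in C# minor, i in G# minor); B major (VII in C# minor, III in G# minor).

C#m, E, G#m, B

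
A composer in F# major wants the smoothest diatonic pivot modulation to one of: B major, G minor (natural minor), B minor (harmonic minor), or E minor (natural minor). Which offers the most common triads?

Triads of F# major: F# major (I), G# minor (ii), A# minor (iii), B major (IV), C# major (V), D# minor (vi), E# diminished (vii°).
B major shares 4: F#, G#m, B, D#m.
G minor (natural minor) shares 0: none.
B minor (harmonic minor) shares 1: F#.
E minor (natural minor) shares 0: none.
The most common triads (4) are shared with B major.

B major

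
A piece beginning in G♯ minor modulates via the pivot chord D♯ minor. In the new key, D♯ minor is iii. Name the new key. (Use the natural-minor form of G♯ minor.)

The numeral iii denotes a minor triad on scale degree 3. With D♯ on degree 3, the tonic of the new key is B.
Degree 3 carries a minor triad in major keys, so the destination is B major.
Check: the diatonic triads of B major are B (I), C♯m (ii), D♯m (iii), E (IV), F♯ (V), G♯m (vi), A♯dim (vii°) — D♯ minor is indeed iii.

B major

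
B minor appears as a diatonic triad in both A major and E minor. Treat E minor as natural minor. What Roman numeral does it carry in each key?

ii in A major; v in E minor

The scale of A major is A B C♯ D E F♯ G♯; B is degree 2, and the triad built there (B-D-F♯) is minor, so it is ii.
The scale of E minor (natural minor) is E F♯ G A B C D; B is degree 5, and the triad built there (B-D-F♯) is minor, so it is v.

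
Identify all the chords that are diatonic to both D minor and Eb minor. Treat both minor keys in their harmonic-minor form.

Bb

Triads in D minor (harmonic minor): D minor (i), E diminished (ii°), F augmented (III+), G minor (iv), A major (V), Bb major (VI), C# diminished (vii°).
Triads in Eb minor (harmonic minor): Eb minor (i), F diminished (ii°), Gb augmented (III+), Ab minor (iv), Bb major (V), Cb major (VI), D diminished (vii°).
Shared triads with their functions: Bb major (VI in D minor, V in Eb minor).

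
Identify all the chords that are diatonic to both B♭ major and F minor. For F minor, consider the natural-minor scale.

Triads in B♭ major: B♭ major (I), C minor (ii), D minor (iii), E♭ major (IV), F major (V), G minor (vi), A diminished (vii°).
Triads in F minor (natural minor): F minor (i), G diminished (ii°), A♭ major (III), B♭ minor (iv), C minor (v), D♭ major (VI), E♭ major (VII).
Shared triads with their functions: C minor (ii in B♭ major, v in F minor); E♭ major (IV in B♭ major, VII in F minor).

Cm, E♭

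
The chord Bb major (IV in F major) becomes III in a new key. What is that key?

G minor

The numeral III denotes a major triad on scale degree 3. With Bb on degree 3, the tonic of the new key is G.
Degree 3 carries a major triad in natural-minor keys, so the destination is G minor.
Check: the diatonic triads of G minor (natural minor) are Gm (i), Adim (ii°), Bb (III), Cm (iv), Dm (v), Eb (VI), F (VII) — Bb major is indeed III.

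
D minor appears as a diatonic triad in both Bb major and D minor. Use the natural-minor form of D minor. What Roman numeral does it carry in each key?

iii in Bb major; i in D minor

The scale of Bb major is Bb C D Eb F G A; D is degree 3, and the triad built there (D-F-A) is minor, so it is iii.
The scale of D minor (natural minor) is D E F G A Bb C; D is degree 1, and the triad built there (D-F-A) is minor, so it is i.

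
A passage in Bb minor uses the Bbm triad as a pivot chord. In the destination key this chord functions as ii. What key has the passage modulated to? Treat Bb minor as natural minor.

The numeral ii denotes a minor triad on scale degree 2. With Bb on degree 2, the tonic of the new key is Ab.
Degree 2 carries a minor triad in major keys, so the destination is Ab major.
Check: the diatonic triads of Ab major are Ab (I), Bbm (ii), Cm (iii), Db (IV), Eb (V), Fm (vi), Gdim (vii°) — Bbm is indeed ii.

Ab major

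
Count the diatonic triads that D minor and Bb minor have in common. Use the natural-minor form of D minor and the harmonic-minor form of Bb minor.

Diatonic triads of D minor (natural minor): Dm (i), Edim (ii°), F (III), Gm (iv), Am (v), Bb (VI), C (VII).
Diatonic triads of Bb minor (harmonic minor): Bbm (i), Cdim (ii°), Dbaug (III+), Ebm (iv), F (V), Gb (VI), Adim (vii°).
Matching root and quality in both lists: F.
That gives 1 common triad.

1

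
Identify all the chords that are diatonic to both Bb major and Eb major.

Bb, Cm, Eb, Gm

Triads in Bb major: Bb (I), Cm (ii), Dm (iii), Eb (IV), F (V), Gm (vi), Adim (vii°).
Triads in Eb major: Eb (I), Fm (ii), Gm (iii), Ab (IV), Bb (V), Cm (vi), Ddim (vii°).
Shared triads with their functions: Bb (I in Bb major, V in Eb major); Cm (ii in Bb major, vi in Eb major); Eb (IV in Bb major, I in Eb major); Gm (vi in Bb major, iii in Eb major).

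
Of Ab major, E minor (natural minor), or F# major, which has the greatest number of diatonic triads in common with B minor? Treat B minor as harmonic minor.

Triads of B minor (harmonic minor): B minor (i), C# diminished (ii°), D augmented (III+), E minor (iv), F# major (V), G major (VI), A# diminished (vii°).
Ab major shares 0: none.
E minor (natural minor) shares 3: Bm, Em, G.
F# major shares 1: F#.
The most common triads (3) are shared with E minor.

E minor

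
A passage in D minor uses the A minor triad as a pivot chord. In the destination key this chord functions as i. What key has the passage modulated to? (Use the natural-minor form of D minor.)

A minor

The numeral i denotes a minor triad on scale degree 1. With A on degree 1, the tonic of the new key is A.
Degree 1 carries a minor triad in minor keys, so the destination is A minor.
Check: the diatonic triads of A minor (natural minor) are Am (i), Bdim (ii°), C (III), Dm (iv), Em (v), F (VI), G (VII) — A minor is indeed i.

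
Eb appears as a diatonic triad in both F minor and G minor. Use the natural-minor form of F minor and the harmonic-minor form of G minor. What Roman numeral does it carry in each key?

The scale of F minor (natural minor) is F G Ab Bb C Db Eb; Eb is degree 7, and the triad built there (Eb-G-Bb) is major, so it is VII.
The scale of G minor (harmonic minor) is G A Bb C D Eb F#; Eb is degree 6, and the triad built there (Eb-G-Bb) is major, so it is VI.

VII in F minor; VI in G minor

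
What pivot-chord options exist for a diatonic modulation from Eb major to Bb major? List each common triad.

Eb, Gm, Bb, Cm

Triads in Eb major: Eb (I), Fm (ii), Gm (iii), Ab (IV), Bb (V), Cm (vi), Ddim (vii°).
Triads in Bb major: Bb (I), Cm (ii), Dm (iii), Eb (IV), F (V), Gm (vi), Adim (vii°).
Shared triads with their functions: Eb (I in Eb major, IV in Bb major); Gm (iii in Eb major, vi in Bb major); Bb (V in Eb major, I in Bb major); Cm (vi in Eb major, ii in Bb major).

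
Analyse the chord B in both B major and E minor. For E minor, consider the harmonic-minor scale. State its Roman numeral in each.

I in B major; V in E minor

The scale of B major is B C# D# E F# G# A#; B is degree 1, and the triad built there (B-D#-F#) is major, so it is I.
The scale of E minor (harmonic minor) is E F# G A B C D#; B is degree 5, and the triad built there (B-D#-F#) is major, so it is V.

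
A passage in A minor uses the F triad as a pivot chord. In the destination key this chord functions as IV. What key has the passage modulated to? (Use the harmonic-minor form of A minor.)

The numeral IV denotes a major triad on scale degree 4. With F on degree 4, the tonic of the new key is C.
Degree 4 carries a major triad in major keys, so the destination is C major.
Check: the diatonic triads of C major are C (I), Dm (ii), Em (iii), F (IV), G (V), Am (vi), Bdim (vii°) — F is indeed IV.

C major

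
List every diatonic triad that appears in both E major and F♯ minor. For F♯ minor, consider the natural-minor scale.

E, F♯m, A, C♯m

Triads in E major: E major (I), F♯ minor (ii), G♯ minor (iii), A major (IV), B major (V), C♯ minor (vi), D♯ diminished (vii°).
Triads in F♯ minor (natural minor): F♯ minor (i), G♯ diminished (ii°), A major (III), B minor (iv), C♯ minor (v), D major (VI), E major (VII).
Shared triads with their functions: E major (I in E major, VII in F♯ minor); F♯ minor (ii in E major, i in F♯ minor); A major (IV in E major, III in F♯ minor); C♯ minor (vi in E major, v in F♯ minor).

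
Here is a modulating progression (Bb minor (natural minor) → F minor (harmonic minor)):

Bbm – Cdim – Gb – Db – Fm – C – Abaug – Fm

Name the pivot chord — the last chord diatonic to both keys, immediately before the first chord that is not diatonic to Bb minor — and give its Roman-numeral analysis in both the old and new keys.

Chords diatonic to Bb minor: Bbm, Cdim, Db, Ebm, Fm, Gb, Ab.
Reading the progression, the first chord not in that set is C, so the modulation leaves Bb minor there.
The chord immediately before C is Fm, which is diatonic to both keys: v in Bb minor and i in F minor.

Fm — v in Bb minor, i in F minor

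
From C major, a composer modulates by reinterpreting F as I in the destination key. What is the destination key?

F major

The numeral I denotes a major triad on scale degree 1. With F on degree 1, the tonic of the new key is F.
Degree 1 carries a major triad in major keys, so the destination is F major.
Check: the diatonic triads of F major are F (I), Gm (ii), Am (iii), B♭ (IV), C (V), Dm (vi), Edim (vii°) — F is indeed I.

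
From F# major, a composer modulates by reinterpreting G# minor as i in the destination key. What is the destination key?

G# minor

The numeral i denotes a minor triad on scale degree 1. With G# on degree 1, the tonic of the new key is G#.
Degree 1 carries a minor triad in minor keys, so the destination is G# minor.
Check: the diatonic triads of G# minor (natural minor) are G#m (i), A#dim (ii°), B (III), C#m (iv), D#m (v), E (VI), F# (VII) — G# minor is indeed i.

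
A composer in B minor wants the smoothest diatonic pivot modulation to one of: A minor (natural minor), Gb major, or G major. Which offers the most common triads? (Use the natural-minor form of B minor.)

Triads of B minor (natural minor): Bm (i), C#dim (ii°), D (III), Em (iv), F#m (v), G (VI), A (VII).
A minor (natural minor) shares 2: Em, G.
Gb major shares 0: none.
G major shares 4: Bm, D, Em, G.
The most common triads (4) are shared with G major.

G major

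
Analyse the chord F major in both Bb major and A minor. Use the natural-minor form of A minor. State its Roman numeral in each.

The scale of Bb major is Bb C D Eb F G A; F is degree 5, and the triad built there (F-A-C) is major, so it is V.
The scale of A minor (natural minor) is A B C D E F G; F is degree 6, and the triad built there (F-A-C) is major, so it is VI.

V in Bb major; VI in A minor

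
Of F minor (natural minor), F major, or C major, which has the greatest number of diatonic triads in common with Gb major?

Triads of Gb major: Gb (I), Abm (ii), Bbm (iii), Cb (IV), Db (V), Ebm (vi), Fdim (vii°).
F minor (natural minor) shares 2: Bbm, Db.
F major shares 0: none.
C major shares 0: none.
The most common triads (2) are shared with F minor.

F minor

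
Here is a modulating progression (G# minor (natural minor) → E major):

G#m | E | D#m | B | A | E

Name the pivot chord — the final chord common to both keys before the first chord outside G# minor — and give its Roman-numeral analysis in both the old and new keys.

Chords diatonic to G# minor: G#m, A#dim, B, C#m, D#m, E, F#.
Reading the progression, the first chord not in that set is A, so the modulation leaves G# minor there.
The chord immediately before A is B, which is diatonic to both keys: III in G# minor and V in E major.

B — III in G# minor, V in E major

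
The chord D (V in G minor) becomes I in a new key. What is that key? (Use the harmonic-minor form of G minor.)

The numeral I denotes a major triad on scale degree 1. With D on degree 1, the tonic of the new key is D.
Degree 1 carries a major triad in major keys, so the destination is D major.
Check: the diatonic triads of D major are D (I), Em (ii), F♯m (iii), G (IV), A (V), Bm (vi), C♯dim (vii°) — D is indeed I.

D major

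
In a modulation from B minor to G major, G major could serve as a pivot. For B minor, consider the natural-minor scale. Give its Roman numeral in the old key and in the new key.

VI in B minor; I in G major

The scale of B minor (natural minor) is B C# D E F# G A; G is degree 6, and the triad built there (G-B-D) is major, so it is VI.
The scale of G major is G A B C D E F#; G is degree 1, and the triad built there (G-B-D) is major, so it is I.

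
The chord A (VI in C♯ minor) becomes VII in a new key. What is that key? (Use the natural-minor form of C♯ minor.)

B minor

The numeral VII denotes a major triad on scale degree 7. With A on degree 7, the tonic of the new key is B.
Degree 7 carries a major triad in natural-minor keys, so the destination is B minor.
Check: the diatonic triads of B minor (natural minor) are Bm (i), C♯dim (ii°), D (III), Em (iv), F♯m (v), G (VI), A (VII) — A is indeed VII.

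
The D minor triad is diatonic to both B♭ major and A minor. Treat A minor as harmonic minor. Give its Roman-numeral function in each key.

iii in B♭ major; iv in A minor

The scale of B♭ major is B♭ C D E♭ F G A; D is degree 3, and the triad built there (D-F-A) is minor, so it is iii.
The scale of A minor (harmonic minor) is A B C D E F G♯; D is degree 4, and the triad built there (D-F-A) is minor, so it is iv.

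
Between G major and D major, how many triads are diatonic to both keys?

Diatonic triads of G major: G (I), Am (ii), Bm (iii), C (IV), D (V), Em (vi), F♯dim (vii°).
Diatonic triads of D major: D (I), Em (ii), F♯m (iii), G (IV), A (V), Bm (vi), C♯dim (vii°).
Matching root and quality in both lists: G, Bm, D, Em.
That gives 4 common triads.

4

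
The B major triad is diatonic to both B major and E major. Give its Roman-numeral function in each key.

The scale of B major is B C# D# E F# G# A#; B is degree 1, and the triad built there (B-D#-F#) is major, so it is I.
The scale of E major is E F# G# A B C# D#; B is degree 5, and the triad built there (B-D#-F#) is major, so it is V.

I in B major; V in E major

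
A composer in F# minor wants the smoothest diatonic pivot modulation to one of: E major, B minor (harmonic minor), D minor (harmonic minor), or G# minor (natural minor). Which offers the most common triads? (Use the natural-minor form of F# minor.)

E major

Triads of F# minor (natural minor): F# minor (i), G# diminished (ii°), A major (III), B minor (iv), C# minor (v), D major (VI), E major (VII).
E major shares 4: F#m, A, C#m, E.
B minor (harmonic minor) shares 1: Bm.
D minor (harmonic minor) shares 1: A.
G# minor (natural minor) shares 2: C#m, E.
The most common triads (4) are shared with E major.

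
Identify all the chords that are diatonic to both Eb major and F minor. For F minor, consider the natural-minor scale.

Eb, Fm, Ab, Cm

Triads in Eb major: Eb (I), Fm (ii), Gm (iii), Ab (IV), Bb (V), Cm (vi), Ddim (vii°).
Triads in F minor (natural minor): Fm (i), Gdim (ii°), Ab (III), Bbm (iv), Cm (v), Db (VI), Eb (VII).
Shared triads with their functions: Eb (I in Eb major, VII in F minor); Fm (ii in Eb major, i in F minor); Ab (IV in Eb major, III in F minor); Cm (vi in Eb major, v in F minor).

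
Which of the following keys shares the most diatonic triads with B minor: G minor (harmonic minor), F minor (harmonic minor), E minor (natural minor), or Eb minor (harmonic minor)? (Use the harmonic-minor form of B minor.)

E minor

Triads of B minor (harmonic minor): Bm (i), C#dim (ii°), Daug (III+), Em (iv), F# (V), G (VI), A#dim (vii°).
G minor (harmonic minor) shares 0: none.
F minor (harmonic minor) shares 0: none.
E minor (natural minor) shares 3: Bm, Em, G.
Eb minor (harmonic minor) shares 0: none.
The most common triads (3) are shared with E minor.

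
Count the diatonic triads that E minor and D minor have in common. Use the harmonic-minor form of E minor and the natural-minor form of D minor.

2

Diatonic triads of E minor (harmonic minor): Em (i), F#dim (ii°), Gaug (III+), Am (iv), B (V), C (VI), D#dim (vii°).
Diatonic triads of D minor (natural minor): Dm (i), Edim (ii°), F (III), Gm (iv), Am (v), Bb (VI), C (VII).
Matching root and quality in both lists: Am, C.
That gives 2 common triads.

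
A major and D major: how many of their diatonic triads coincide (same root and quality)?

Diatonic triads of A major: A (I), Bm (ii), C♯m (iii), D (IV), E (V), F♯m (vi), G♯dim (vii°).
Diatonic triads of D major: D (I), Em (ii), F♯m (iii), G (IV), A (V), Bm (vi), C♯dim (vii°).
Matching root and quality in both lists: A, Bm, D, F♯m.
That gives 4 common triads.

4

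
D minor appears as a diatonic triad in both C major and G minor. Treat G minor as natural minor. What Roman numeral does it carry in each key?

The scale of C major is C D E F G A B; D is degree 2, and the triad built there (D-F-A) is minor, so it is ii.
The scale of G minor (natural minor) is G A Bb C D Eb F; D is degree 5, and the triad built there (D-F-A) is minor, so it is v.

ii in C major; v in G minor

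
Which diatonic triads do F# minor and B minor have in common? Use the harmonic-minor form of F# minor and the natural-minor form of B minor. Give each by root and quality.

F#m, Bm, D

Triads in F# minor (harmonic minor): F# minor (i), G# diminished (ii°), A augmented (III+), B minor (iv), C# major (V), D major (VI), E# diminished (vii°).
Triads in B minor (natural minor): B minor (i), C# diminished (ii°), D major (III), E minor (iv), F# minor (v), G major (VI), A major (VII).
Shared triads with their functions: F# minor (i in F# minor, v in B minor); B minor (iv in F# minor, i in B minor); D major (VI in F# minor, III in B minor).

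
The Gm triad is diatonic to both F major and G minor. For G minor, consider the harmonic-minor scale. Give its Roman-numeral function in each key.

The scale of F major is F G A B♭ C D E; G is degree 2, and the triad built there (G-B♭-D) is minor, so it is ii.
The scale of G minor (harmonic minor) is G A B♭ C D E♭ F♯; G is degree 1, and the triad built there (G-B♭-D) is minor, so it is i.

ii in F major; i in G minor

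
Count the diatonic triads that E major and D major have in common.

2

Diatonic triads of E major: E (I), F#m (ii), G#m (iii), A (IV), B (V), C#m (vi), D#dim (vii°).
Diatonic triads of D major: D (I), Em (ii), F#m (iii), G (IV), A (V), Bm (vi), C#dim (vii°).
Matching root and quality in both lists: F#m, A.
That gives 2 common triads.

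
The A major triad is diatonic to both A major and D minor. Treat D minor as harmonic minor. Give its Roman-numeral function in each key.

I in A major; V in D minor

The scale of A major is A B C♯ D E F♯ G♯; A is degree 1, and the triad built there (A-C♯-E) is major, so it is I.
The scale of D minor (harmonic minor) is D E F G A B♭ C♯; A is degree 5, and the triad built there (A-C♯-E) is major, so it is V.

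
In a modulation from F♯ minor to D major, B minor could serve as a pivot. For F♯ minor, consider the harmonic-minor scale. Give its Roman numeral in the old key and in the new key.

The scale of F♯ minor (harmonic minor) is F♯ G♯ A B C♯ D E♯; B is degree 4, and the triad built there (B-D-F♯) is minor, so it is iv.
The scale of D major is D E F♯ G A B C♯; B is degree 6, and the triad built there (B-D-F♯) is minor, so it is vi.

iv in F♯ minor; vi in D major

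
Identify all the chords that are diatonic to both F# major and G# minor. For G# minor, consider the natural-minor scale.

F#, G#m, B, D#m

Triads in F# major: F# (I), G#m (ii), A#m (iii), B (IV), C# (V), D#m (vi), E#dim (vii°).
Triads in G# minor (natural minor): G#m (i), A#dim (ii°), B (III), C#m (iv), D#m (v), E (VI), F# (VII).
Shared triads with their functions: F# (I in F# major, VII in G# minor); G#m (ii in F# major, i in G# minor); B (IV in F# major, III in G# minor); D#m (vi in F# major, v in G# minor).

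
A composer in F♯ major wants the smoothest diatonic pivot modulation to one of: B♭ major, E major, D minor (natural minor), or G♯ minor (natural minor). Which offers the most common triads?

Triads of F♯ major: F♯ major (I), G♯ minor (ii), A♯ minor (iii), B major (IV), C♯ major (V), D♯ minor (vi), E♯ diminished (vii°).
B♭ major shares 0: none.
E major shares 2: G♯m, B.
D minor (natural minor) shares 0: none.
G♯ minor (natural minor) shares 4: F♯, G♯m, B, D♯m.
The most common triads (4) are shared with G♯ minor.

G♯ minor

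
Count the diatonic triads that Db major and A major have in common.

Diatonic triads of Db major: Db major (I), Eb minor (ii), F minor (iii), Gb major (IV), Ab major (V), Bb minor (vi), C diminished (vii°).
Diatonic triads of A major: A major (I), B minor (ii), C# minor (iii), D major (IV), E major (V), F# minor (vi), G# diminished (vii°).
No triad has the same root and quality in both keys.

0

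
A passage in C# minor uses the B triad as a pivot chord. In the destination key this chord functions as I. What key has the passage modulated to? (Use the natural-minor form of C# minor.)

The numeral I denotes a major triad on scale degree 1. With B on degree 1, the tonic of the new key is B.
Degree 1 carries a major triad in major keys, so the destination is B major.
Check: the diatonic triads of B major are B (I), C#m (ii), D#m (iii), E (IV), F# (V), G#m (vi), A#dim (vii°) — B is indeed I.

B major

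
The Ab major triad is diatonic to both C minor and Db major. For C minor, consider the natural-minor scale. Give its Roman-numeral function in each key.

VI in C minor; V in Db major

The scale of C minor (natural minor) is C D Eb F G Ab Bb; Ab is degree 6, and the triad built there (Ab-C-Eb) is major, so it is VI.
The scale of Db major is Db Eb F Gb Ab Bb C; Ab is degree 5, and the triad built there (Ab-C-Eb) is major, so it is V.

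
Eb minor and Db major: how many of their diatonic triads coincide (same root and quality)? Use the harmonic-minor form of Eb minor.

1

Diatonic triads of Eb minor (harmonic minor): Ebm (i), Fdim (ii°), Gbaug (III+), Abm (iv), Bb (V), Cb (VI), Ddim (vii°).
Diatonic triads of Db major: Db (I), Ebm (ii), Fm (iii), Gb (IV), Ab (V), Bbm (vi), Cdim (vii°).
Matching root and quality in both lists: Ebm.
That gives 1 common triad.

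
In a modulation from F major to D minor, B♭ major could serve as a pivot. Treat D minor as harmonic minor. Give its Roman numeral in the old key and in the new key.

IV in F major; VI in D minor

The scale of F major is F G A B♭ C D E; B♭ is degree 4, and the triad built there (B♭-D-F) is major, so it is IV.
The scale of D minor (harmonic minor) is D E F G A B♭ C♯; B♭ is degree 6, and the triad built there (B♭-D-F) is major, so it is VI.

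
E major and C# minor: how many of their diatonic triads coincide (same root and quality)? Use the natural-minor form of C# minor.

Diatonic triads of E major: E (I), F#m (ii), G#m (iii), A (IV), B (V), C#m (vi), D#dim (vii°).
Diatonic triads of C# minor (natural minor): C#m (i), D#dim (ii°), E (III), F#m (iv), G#m (v), A (VI), B (VII).
Matching root and quality in both lists: E, F#m, G#m, A, B, C#m, D#dim.
That gives 7 common triads.

7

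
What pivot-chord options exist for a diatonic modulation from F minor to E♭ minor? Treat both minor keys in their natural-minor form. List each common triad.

Triads in F minor (natural minor): Fm (i), Gdim (ii°), A♭ (III), B♭m (iv), Cm (v), D♭ (VI), E♭ (VII).
Triads in E♭ minor (natural minor): E♭m (i), Fdim (ii°), G♭ (III), A♭m (iv), B♭m (v), C♭ (VI), D♭ (VII).
Shared triads with their functions: B♭m (iv in F minor, v in E♭ minor); D♭ (VI in F minor, VII in E♭ minor).

B♭m, D♭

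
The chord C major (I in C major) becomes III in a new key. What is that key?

The numeral III denotes a major triad on scale degree 3. With C on degree 3, the tonic of the new key is A.
Degree 3 carries a major triad in natural-minor keys, so the destination is A minor.
Check: the diatonic triads of A minor (natural minor) are Am (i), Bdim (ii°), C (III), Dm (iv), Em (v), F (VI), G (VII) — C major is indeed III.

A minor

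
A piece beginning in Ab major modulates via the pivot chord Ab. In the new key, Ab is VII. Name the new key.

Bb minor

The numeral VII denotes a major triad on scale degree 7. With Ab on degree 7, the tonic of the new key is Bb.
Degree 7 carries a major triad in natural-minor keys, so the destination is Bb minor.
Check: the diatonic triads of Bb minor (natural minor) are Bbm (i), Cdim (ii°), Db (III), Ebm (iv), Fm (v), Gb (VI), Ab (VII) — Ab is indeed VII.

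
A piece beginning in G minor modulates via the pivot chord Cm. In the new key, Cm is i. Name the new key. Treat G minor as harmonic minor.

The numeral i denotes a minor triad on scale degree 1. With C on degree 1, the tonic of the new key is C.
Degree 1 carries a minor triad in minor keys, so the destination is C minor.
Check: the diatonic triads of C minor (natural minor) are Cm (i), Ddim (ii°), E♭ (III), Fm (iv), Gm (v), A♭ (VI), B♭ (VII) — Cm is indeed i.

C minor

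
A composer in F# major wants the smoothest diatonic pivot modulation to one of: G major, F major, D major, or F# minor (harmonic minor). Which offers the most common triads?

F# minor

Triads of F# major: F# major (I), G# minor (ii), A# minor (iii), B major (IV), C# major (V), D# minor (vi), E# diminished (vii°).
G major shares 0: none.
F major shares 0: none.
D major shares 0: none.
F# minor (harmonic minor) shares 2: C#, E#dim.
The most common triads (2) are shared with F# minor.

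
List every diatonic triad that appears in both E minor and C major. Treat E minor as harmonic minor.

Em, Am, C

Triads in E minor (harmonic minor): E minor (i), F# diminished (ii°), G augmented (III+), A minor (iv), B major (V), C major (VI), D# diminished (vii°).
Triads in C major: C major (I), D minor (ii), E minor (iii), F major (IV), G major (V), A minor (vi), B diminished (vii°).
Shared triads with their functions: E minor (i in E minor, iii in C major); A minor (iv in E minor, vi in C major); C major (VI in E minor, I in C major).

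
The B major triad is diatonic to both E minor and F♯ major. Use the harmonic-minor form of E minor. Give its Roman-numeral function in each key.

V in E minor; IV in F♯ major

The scale of E minor (harmonic minor) is E F♯ G A B C D♯; B is degree 5, and the triad built there (B-D♯-F♯) is major, so it is V.
The scale of F♯ major is F♯ G♯ A♯ B C♯ D♯ E♯; B is degree 4, and the triad built there (B-D♯-F♯) is major, so it is IV.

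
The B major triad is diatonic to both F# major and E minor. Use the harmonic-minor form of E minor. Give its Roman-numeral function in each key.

IV in F# major; V in E minor

The scale of F# major is F# G# A# B C# D# E#; B is degree 4, and the triad built there (B-D#-F#) is major, so it is IV.
The scale of E minor (harmonic minor) is E F# G A B C D#; B is degree 5, and the triad built there (B-D#-F#) is major, so it is V.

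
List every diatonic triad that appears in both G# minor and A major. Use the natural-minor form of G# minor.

Triads in G# minor (natural minor): G#m (i), A#dim (ii°), B (III), C#m (iv), D#m (v), E (VI), F# (VII).
Triads in A major: A (I), Bm (ii), C#m (iii), D (IV), E (V), F#m (vi), G#dim (vii°).
Shared triads with their functions: C#m (iv in G# minor, iii in A major); E (VI in G# minor, V in A major).

C#m, E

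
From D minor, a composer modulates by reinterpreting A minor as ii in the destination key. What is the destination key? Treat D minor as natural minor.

The numeral ii denotes a minor triad on scale degree 2. With A on degree 2, the tonic of the new key is G.
Degree 2 carries a minor triad in major keys, so the destination is G major.
Check: the diatonic triads of G major are G (I), Am (ii), Bm (iii), C (IV), D (V), Em (vi), F♯dim (vii°) — A minor is indeed ii.

G major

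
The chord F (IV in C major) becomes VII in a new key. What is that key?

The numeral VII denotes a major triad on scale degree 7. With F on degree 7, the tonic of the new key is G.
Degree 7 carries a major triad in natural-minor keys, so the destination is G minor.
Check: the diatonic triads of G minor (natural minor) are Gm (i), Adim (ii°), Bb (III), Cm (iv), Dm (v), Eb (VI), F (VII) — F is indeed VII.

G minor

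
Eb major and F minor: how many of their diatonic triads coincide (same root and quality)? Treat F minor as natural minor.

4

Diatonic triads of Eb major: Eb (I), Fm (ii), Gm (iii), Ab (IV), Bb (V), Cm (vi), Ddim (vii°).
Diatonic triads of F minor (natural minor): Fm (i), Gdim (ii°), Ab (III), Bbm (iv), Cm (v), Db (VI), Eb (VII).
Matching root and quality in both lists: Eb, Fm, Ab, Cm.
That gives 4 common triads.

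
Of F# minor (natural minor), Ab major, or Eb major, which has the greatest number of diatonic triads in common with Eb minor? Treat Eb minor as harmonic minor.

Eb major

Triads of Eb minor (harmonic minor): Ebm (i), Fdim (ii°), Gbaug (III+), Abm (iv), Bb (V), Cb (VI), Ddim (vii°).
F# minor (natural minor) shares 0: none.
Ab major shares 0: none.
Eb major shares 2: Bb, Ddim.
The most common triads (2) are shared with Eb major.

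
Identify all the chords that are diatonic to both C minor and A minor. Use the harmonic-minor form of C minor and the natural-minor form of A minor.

Triads in C minor (harmonic minor): Cm (i), Ddim (ii°), Ebaug (III+), Fm (iv), G (V), Ab (VI), Bdim (vii°).
Triads in A minor (natural minor): Am (i), Bdim (ii°), C (III), Dm (iv), Em (v), F (VI), G (VII).
Shared triads with their functions: G (V in C minor, VII in A minor); Bdim (vii° in C minor, ii° in A minor).

G, Bdim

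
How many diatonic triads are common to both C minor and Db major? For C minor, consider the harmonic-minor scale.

Diatonic triads of C minor (harmonic minor): Cm (i), Ddim (ii°), Ebaug (III+), Fm (iv), G (V), Ab (VI), Bdim (vii°).
Diatonic triads of Db major: Db (I), Ebm (ii), Fm (iii), Gb (IV), Ab (V), Bbm (vi), Cdim (vii°).
Matching root and quality in both lists: Fm, Ab.
That gives 2 common triads.

2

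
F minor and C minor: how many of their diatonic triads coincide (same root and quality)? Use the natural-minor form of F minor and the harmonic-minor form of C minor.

Diatonic triads of F minor (natural minor): F minor (i), G diminished (ii°), Ab major (III), Bb minor (iv), C minor (v), Db major (VI), Eb major (VII).
Diatonic triads of C minor (harmonic minor): C minor (i), D diminished (ii°), Eb augmented (III+), F minor (iv), G major (V), Ab major (VI), B diminished (vii°).
Matching root and quality in both lists: F minor, Ab major, C minor.
That gives 3 common triads.

3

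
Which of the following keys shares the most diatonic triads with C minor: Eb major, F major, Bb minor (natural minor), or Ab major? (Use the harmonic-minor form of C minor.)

Triads of C minor (harmonic minor): Cm (i), Ddim (ii°), Ebaug (III+), Fm (iv), G (V), Ab (VI), Bdim (vii°).
Eb major shares 4: Cm, Ddim, Fm, Ab.
F major shares 0: none.
Bb minor (natural minor) shares 2: Fm, Ab.
Ab major shares 3: Cm, Fm, Ab.
The most common triads (4) are shared with Eb major.

Eb major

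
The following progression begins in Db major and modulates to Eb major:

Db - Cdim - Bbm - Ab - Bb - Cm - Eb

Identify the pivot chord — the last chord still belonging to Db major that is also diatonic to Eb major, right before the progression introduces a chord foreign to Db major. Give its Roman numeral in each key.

Chords diatonic to Db major: Db, Ebm, Fm, Gb, Ab, Bbm, Cdim.
Reading the progression, the first chord not in that set is Bb, so the modulation leaves Db major there.
The chord immediately before Bb is Ab, which is diatonic to both keys: V in Db major and IV in Eb major.

Ab — V in Db major, IV in Eb major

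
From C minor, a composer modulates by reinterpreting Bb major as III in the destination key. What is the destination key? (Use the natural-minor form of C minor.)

G minor

The numeral III denotes a major triad on scale degree 3. With Bb on degree 3, the tonic of the new key is G.
Degree 3 carries a major triad in natural-minor keys, so the destination is G minor.
Check: the diatonic triads of G minor (natural minor) are Gm (i), Adim (ii°), Bb (III), Cm (iv), Dm (v), Eb (VI), F (VII) — Bb major is indeed III.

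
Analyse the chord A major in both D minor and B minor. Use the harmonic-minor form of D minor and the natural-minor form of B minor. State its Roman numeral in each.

V in D minor; VII in B minor

The scale of D minor (harmonic minor) is D E F G A Bb C#; A is degree 5, and the triad built there (A-C#-E) is major, so it is V.
The scale of B minor (natural minor) is B C# D E F# G A; A is degree 7, and the triad built there (A-C#-E) is major, so it is VII.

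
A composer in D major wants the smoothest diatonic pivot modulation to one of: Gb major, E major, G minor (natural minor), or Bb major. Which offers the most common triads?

Triads of D major: D (I), Em (ii), F#m (iii), G (IV), A (V), Bm (vi), C#dim (vii°).
Gb major shares 0: none.
E major shares 2: F#m, A.
G minor (natural minor) shares 0: none.
Bb major shares 0: none.
The most common triads (2) are shared with E major.

E major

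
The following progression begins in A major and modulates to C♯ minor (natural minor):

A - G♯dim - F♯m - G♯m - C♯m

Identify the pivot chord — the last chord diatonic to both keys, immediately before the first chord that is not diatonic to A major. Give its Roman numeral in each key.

Chords diatonic to A major: A, Bm, C♯m, D, E, F♯m, G♯dim.
Reading the progression, the first chord not in that set is G♯m, so the modulation leaves A major there.
The chord immediately before G♯m is F♯m, which is diatonic to both keys: vi in A major and iv in C♯ minor.

F♯m — vi in A major, iv in C♯ minor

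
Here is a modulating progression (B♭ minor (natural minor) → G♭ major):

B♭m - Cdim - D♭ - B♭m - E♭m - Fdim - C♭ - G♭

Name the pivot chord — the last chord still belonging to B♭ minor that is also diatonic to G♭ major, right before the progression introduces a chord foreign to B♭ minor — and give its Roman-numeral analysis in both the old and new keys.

E♭m — iv in B♭ minor, vi in G♭ major

Chords diatonic to B♭ minor: B♭m, Cdim, D♭, E♭m, Fm, G♭, A♭.
Reading the progression, the first chord not in that set is Fdim, so the modulation leaves B♭ minor there.
The chord immediately before Fdim is E♭m, which is diatonic to both keys: iv in B♭ minor and vi in G♭ major.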